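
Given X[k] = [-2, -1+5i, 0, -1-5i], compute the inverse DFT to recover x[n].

x[n] = (1/4) Σ(k=0 to 3) X[k] · e^(2πikn/4)

Computing each x[n]:
x[0] = -1
x[1] = -3
x[2] = 0
x[3] = 2

x = [-1, -3, 0, 2]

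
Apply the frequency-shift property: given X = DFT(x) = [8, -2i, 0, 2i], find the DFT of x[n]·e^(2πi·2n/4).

Modulation property: DFT(ω_4^(-2n)·x[n]) = X[(k-2) mod 4], so circularly shift X by 2 positions.

X[k-2] = [0, 2i, 8, -2i]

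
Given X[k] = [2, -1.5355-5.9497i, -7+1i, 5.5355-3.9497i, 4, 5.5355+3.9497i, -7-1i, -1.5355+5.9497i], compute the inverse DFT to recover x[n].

x[n] = (1/8) Σ(k=0 to 7) X[k] · e^(2πikn/8)

Computing each x[n]:
x[0] = 0
x[1] = 0
x[2] = 3
x[3] = 3
x[4] = -2
x[5] = -1
x[6] = 2
x[7] = -3

x = [0, 0, 3, 3, -2, -1, 2, -3]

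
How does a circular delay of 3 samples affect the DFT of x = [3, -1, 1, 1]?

Time shift by 3: X_shifted[k] = ω_4^(3k) · X[k]
Shifted x = [-1, 1, 1, 3]

DFT(x[n-3]) = [4, -2+2i, -4, -2-2i]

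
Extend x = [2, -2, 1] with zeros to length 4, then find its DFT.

Original 3-point DFT: [1, 2.5000+2.5981i, 2.5000-2.5981i]
Zero-padded 4-point DFT provides frequency interpolation.

DFT_4([x, 0, ...]) = [1, 1+2i, 5, 1-2i]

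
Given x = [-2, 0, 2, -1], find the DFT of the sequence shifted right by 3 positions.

Time shift by 3: X_shifted[k] = ω_4^(3k) · X[k]
Shifted x = [0, 2, -1, -2]

DFT(x[n-3]) = [-1, 1-4i, -1, 1+4i]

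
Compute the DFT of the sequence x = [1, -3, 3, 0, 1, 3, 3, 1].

X[k] = Σ(n=0 to 7) x[n] · ω_8^(nk)
where ω_8 = e^(-2πi/8)

Computing each X[k]:
X[0] = 9
X[1] = -3.5355+4.9497i
X[2] = -4+1i
X[3] = 3.5355+4.9497i
X[4] = 7
X[5] = 3.5355-4.9497i
X[6] = -4-1i
X[7] = -3.5355-4.9497i

X = [9, -3.5355+4.9497i, -4+1i, 3.5355+4.9497i, 7, 3.5355-4.9497i, -4-1i, -3.5355-4.9497i]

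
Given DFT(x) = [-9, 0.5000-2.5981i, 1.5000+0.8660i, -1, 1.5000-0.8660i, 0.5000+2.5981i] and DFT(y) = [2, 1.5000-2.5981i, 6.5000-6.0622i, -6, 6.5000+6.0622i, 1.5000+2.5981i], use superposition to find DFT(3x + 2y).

By linearity: DFT(3x + 2y) = 3·DFT(x) + 2·DFT(y)
= 3·[-9, 0.5000-2.5981i, 1.5000+0.8660i, -1, 1.5000-0.8660i, 0.5000+2.5981i] + 2·[2, 1.5000-2.5981i, 6.5000-6.0622i, -6, 6.5000+6.0622i, 1.5000+2.5981i]

Computing element-wise:
Z[0] = 3·(-9) + 2·(2) = -23
Z[1] = 3·(0.5000-2.5981i) + 2·(1.5000-2.5981i) = 4.5000-12.9905i
Z[2] = 3·(1.5000+0.8660i) + 2·(6.5000-6.0622i) = 17.5000-9.5264i
Z[3] = 3·(-1) + 2·(-6) = -15
Z[4] = 3·(1.5000-0.8660i) + 2·(6.5000+6.0622i) = 17.5000+9.5264i
Z[5] = 3·(0.5000+2.5981i) + 2·(1.5000+2.5981i) = 4.5000+12.9905i

DFT(3x + 2y) = 3·X + 2·Y = [-23, 4.5000-12.9905i, 17.5000-9.5264i, -15, 17.5000+9.5264i, 4.5000+12.9905i]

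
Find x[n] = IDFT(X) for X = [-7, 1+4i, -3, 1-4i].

x[n] = (1/4) Σ(k=0 to 3) X[k] · e^(2πikn/4)

Computing each x[n]:
x[0] = -2
x[1] = -3
x[2] = -3
x[3] = 1

x = [-2, -3, -3, 1]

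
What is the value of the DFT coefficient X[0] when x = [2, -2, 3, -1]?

X[0] = Σ(n=0 to 3) x[n] · ω_4^0 = Σ x[n]
= (2) + (-2) + (3) + (-1)

X[0] = 2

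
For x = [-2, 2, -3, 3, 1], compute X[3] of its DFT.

X[3] = Σ(n=0 to 4) x[n] · ω_5^(3n) where ω_5 = e^(-2πi/5)
= (-2)·ω_5^0 + (2)·ω_5^3 + (-3)·ω_5^6 + (3)·ω_5^9 + (1)·ω_5^12

X[3] = -4.4271+6.2941i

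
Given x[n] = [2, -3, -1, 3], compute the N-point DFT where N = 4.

X[k] = Σ(n=0 to 3) x[n] · ω_4^(nk)
where ω_4 = e^(-2πi/4)

Computing each X[k]:
X[0] = 1
X[1] = 3+6i
X[2] = 1
X[3] = 3-6i

X = [1, 3+6i, 1, 3-6i]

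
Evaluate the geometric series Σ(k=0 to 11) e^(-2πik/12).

Sum of all nth roots of unity equals 0 for n > 1 (geometric series with r ≠ 1).

0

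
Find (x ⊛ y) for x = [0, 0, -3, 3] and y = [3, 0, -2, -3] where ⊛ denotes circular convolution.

(x ⊛ y)[n] = Σ(m=0 to 3) x[m] · y[(n-m) mod 4]

Computing each output sample:
(x ⊛ y)[0] = 6
(x ⊛ y)[1] = 3
(x ⊛ y)[2] = -18
(x ⊛ y)[3] = 9

x ⊛ y = [6, 3, -18, 9]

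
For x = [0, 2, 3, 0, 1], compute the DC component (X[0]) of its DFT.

X[0] = Σ(n=0 to 4) x[n] · ω_5^0 = Σ x[n]
= (0) + (2) + (3) + (0) + (1)

X[0] = 6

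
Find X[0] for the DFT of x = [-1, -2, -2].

X[0] = Σ(n=0 to 2) x[n] · ω_3^0 = Σ x[n]
= (-1) + (-2) + (-2)

X[0] = -5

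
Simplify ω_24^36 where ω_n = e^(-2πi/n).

Since ω_24^24 = 1, powers reduce modulo 24.
36 mod 24 = 12
So ω_24^36 = ω_24^12 = e^(-2πi·12/24)

ω_24^36 = ω_24^12 = -1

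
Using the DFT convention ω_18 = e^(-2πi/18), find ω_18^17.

ω_18^17 = e^(-2πi·17/18)
= cos(-2π·17/18) + i·sin(-2π·17/18)
= cos(-34π/18) + i·sin(-34π/18)

ω_18^17 = cos(-34π/18) + i·sin(-34π/18) = 0.9397+0.3420i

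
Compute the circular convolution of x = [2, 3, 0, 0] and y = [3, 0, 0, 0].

(x ⊛ y)[n] = Σ(m=0 to 3) x[m] · y[(n-m) mod 4]

Computing each output sample:
(x ⊛ y)[0] = 6
(x ⊛ y)[1] = 9
(x ⊛ y)[2] = 0
(x ⊛ y)[3] = 0

x ⊛ y = [6, 9, 0, 0]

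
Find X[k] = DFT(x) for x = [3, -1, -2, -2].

X[k] = Σ(n=0 to 3) x[n] · ω_4^(nk)
where ω_4 = e^(-2πi/4)

Computing each X[k]:
X[0] = -2
X[1] = 5-1i
X[2] = 4
X[3] = 5+1i

X = [-2, 5-1i, 4, 5+1i]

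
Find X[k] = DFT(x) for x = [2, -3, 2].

X[k] = Σ(n=0 to 2) x[n] · ω_3^(nk)
where ω_3 = e^(-2πi/3)

Computing each X[k]:
X[0] = 1
X[1] = 2.5000+4.3301i
X[2] = 2.5000-4.3301i

X = [1, 2.5000+4.3301i, 2.5000-4.3301i]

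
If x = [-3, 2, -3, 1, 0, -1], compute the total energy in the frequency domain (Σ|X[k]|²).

Parseval: Σ|x[n]|² = (1/N)Σ|X[k]|², so Σ|X[k]|² = N·Σ|x[n]|² = 6·24.0000

Σ|X[k]|² = N·Σ|x[n]|² = 6·24.0000 = 144.0000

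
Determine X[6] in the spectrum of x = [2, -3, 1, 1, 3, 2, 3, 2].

X[6] = Σ(n=0 to 7) x[n] · ω_8^(6n) where ω_8 = e^(-2πi/8)
= (2)·ω_8^0 + (-3)·ω_8^6 + (1)·ω_8^12 + (1)·ω_8^18 + (3)·ω_8^24 + (2)·ω_8^30 + (3)·ω_8^36 + (2)·ω_8^42

X[6] = 1-4i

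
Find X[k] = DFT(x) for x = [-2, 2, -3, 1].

X[k] = Σ(n=0 to 3) x[n] · ω_4^(nk)
where ω_4 = e^(-2πi/4)

Computing each X[k]:
X[0] = -2
X[1] = 1-1i
X[2] = -8
X[3] = 1+1i

X = [-2, 1-1i, -8, 1+1i]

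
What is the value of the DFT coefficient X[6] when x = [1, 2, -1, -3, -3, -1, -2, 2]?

X[6] = Σ(n=0 to 7) x[n] · ω_8^(6n) where ω_8 = e^(-2πi/8)
= (1)·ω_8^0 + (2)·ω_8^6 + (-1)·ω_8^12 + (-3)·ω_8^18 + (-3)·ω_8^24 + (-1)·ω_8^30 + (-2)·ω_8^36 + (2)·ω_8^42

X[6] = 1+2i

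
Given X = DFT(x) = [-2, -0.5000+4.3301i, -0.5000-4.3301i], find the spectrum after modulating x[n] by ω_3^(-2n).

Modulation property: DFT(ω_3^(-2n)·x[n]) = X[(k-2) mod 3], so circularly shift X by 2 positions.

X[k-2] = [-0.5000+4.3301i, -0.5000-4.3301i, -2]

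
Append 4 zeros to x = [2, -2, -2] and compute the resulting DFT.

Original 3-point DFT: [-2, 4, 4]
Zero-padded 7-point DFT provides frequency interpolation.

DFT_7([x, 0, ...]) = [-2, 1.1981+3.5135i, 4.2470+1.0821i, 2.5550-0.6959i, 2.5550+0.6959i, 4.2470-1.0821i, 1.1981-3.5135i]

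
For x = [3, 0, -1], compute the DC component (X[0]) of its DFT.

X[0] = Σ(n=0 to 2) x[n] · ω_3^0 = Σ x[n]
= (3) + (0) + (-1)

X[0] = 2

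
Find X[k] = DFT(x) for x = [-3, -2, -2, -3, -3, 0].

X[k] = Σ(n=0 to 5) x[n] · ω_6^(nk)
where ω_6 = e^(-2πi/6)

Computing each X[k]:
X[0] = -13
X[1] = 1.5000+0.8660i
X[2] = -2.5000+2.5981i
X[3] = -3
X[4] = -2.5000-2.5981i
X[5] = 1.5000-0.8660i

X = [-13, 1.5000+0.8660i, -2.5000+2.5981i, -3, -2.5000-2.5981i, 1.5000-0.8660i]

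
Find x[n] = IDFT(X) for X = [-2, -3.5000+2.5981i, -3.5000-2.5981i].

x[n] = (1/3) Σ(k=0 to 2) X[k] · e^(2πikn/3)

Computing each x[n]:
x[0] = -3
x[1] = -1
x[2] = 2

x = [-3, -1, 2]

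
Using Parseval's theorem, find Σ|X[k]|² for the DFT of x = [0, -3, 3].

Parseval: Σ|x[n]|² = (1/N)Σ|X[k]|², so Σ|X[k]|² = N·Σ|x[n]|² = 3·18.0000

Σ|X[k]|² = N·Σ|x[n]|² = 3·18.0000 = 54.0000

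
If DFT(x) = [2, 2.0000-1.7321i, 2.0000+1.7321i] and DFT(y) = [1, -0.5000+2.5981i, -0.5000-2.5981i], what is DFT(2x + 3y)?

By linearity: DFT(2x + 3y) = 2·DFT(x) + 3·DFT(y)
= 2·[2, 2.0000-1.7321i, 2.0000+1.7321i] + 3·[1, -0.5000+2.5981i, -0.5000-2.5981i]

Computing element-wise:
Z[0] = 2·(2) + 3·(1) = 7
Z[1] = 2·(2.0000-1.7321i) + 3·(-0.5000+2.5981i) = 2.5000+4.3301i
Z[2] = 2·(2.0000+1.7321i) + 3·(-0.5000-2.5981i) = 2.5000-4.3301i

DFT(2x + 3y) = 2·X + 3·Y = [7, 2.5000+4.3301i, 2.5000-4.3301i]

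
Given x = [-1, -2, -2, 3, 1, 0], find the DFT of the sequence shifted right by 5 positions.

Time shift by 5: X_shifted[k] = ω_6^(5k) · X[k]
Shifted x = [-2, -2, 3, 1, 0, -1]

DFT(x[n-5]) = [-1, -6.0000-1.7321i, -1.0000+3.4641i, 3, -1.0000-3.4641i, -6.0000+1.7321i]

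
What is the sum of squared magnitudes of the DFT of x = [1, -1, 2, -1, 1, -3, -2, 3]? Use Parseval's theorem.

Parseval: Σ|x[n]|² = (1/N)Σ|X[k]|², so Σ|X[k]|² = N·Σ|x[n]|² = 8·30.0000

Σ|X[k]|² = N·Σ|x[n]|² = 8·30.0000 = 240.0000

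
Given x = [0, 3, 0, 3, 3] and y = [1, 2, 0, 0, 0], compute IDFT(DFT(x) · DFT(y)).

(x ⊛ y)[n] = Σ(m=0 to 4) x[m] · y[(n-m) mod 5]

Computing each output sample:
(x ⊛ y)[0] = 6
(x ⊛ y)[1] = 3
(x ⊛ y)[2] = 6
(x ⊛ y)[3] = 3
(x ⊛ y)[4] = 9

x ⊛ y = [6, 3, 6, 3, 9]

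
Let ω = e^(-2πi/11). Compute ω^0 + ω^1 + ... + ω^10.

Sum of all nth roots of unity equals 0 for n > 1 (geometric series with r ≠ 1).

0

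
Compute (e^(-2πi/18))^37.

Since ω_18^18 = 1, powers reduce modulo 18.
37 mod 18 = 1
So ω_18^37 = ω_18^1 = e^(-2πi·1/18)

ω_18^37 = ω_18^1 = 0.9397-0.3420i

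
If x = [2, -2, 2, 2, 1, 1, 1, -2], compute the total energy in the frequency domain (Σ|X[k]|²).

Parseval: Σ|x[n]|² = (1/N)Σ|X[k]|², so Σ|X[k]|² = N·Σ|x[n]|² = 8·23.0000

Σ|X[k]|² = N·Σ|x[n]|² = 8·23.0000 = 184.0000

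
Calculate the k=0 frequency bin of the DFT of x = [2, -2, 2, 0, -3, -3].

X[0] = Σ(n=0 to 5) x[n] · ω_6^0 = Σ x[n]
= (2) + (-2) + (2) + (0) + (-3) + (-3)

X[0] = -4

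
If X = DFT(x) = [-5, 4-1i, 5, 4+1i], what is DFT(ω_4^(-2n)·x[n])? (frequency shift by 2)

Modulation property: DFT(ω_4^(-2n)·x[n]) = X[(k-2) mod 4], so circularly shift X by 2 positions.

X[k-2] = [5, 4+1i, -5, 4-1i]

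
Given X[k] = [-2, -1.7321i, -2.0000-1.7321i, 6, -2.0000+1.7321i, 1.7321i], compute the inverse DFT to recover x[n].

x[n] = (1/6) Σ(k=0 to 5) X[k] · e^(2πikn/6)

Computing each x[n]:
x[0] = 0
x[1] = 0
x[2] = 1
x[3] = -2
x[4] = 1
x[5] = -2

x = [0, 0, 1, -2, 1, -2]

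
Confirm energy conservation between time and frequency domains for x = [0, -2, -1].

Time domain:
Σ|x[n]|² = |0|² + |-2|² + |-1|² = 5.0000

Frequency domain:
(1/3)Σ|X[k]|² = (1/3)(|-3|² + |1.5000+0.8660i|² + |1.5000-0.8660i|²) = (1/3)·15.0000 = 5.0000

Both sides agree, confirming Parseval's theorem.

Σ|x[n]|² = (1/N)Σ|X[k]|² = 5.0000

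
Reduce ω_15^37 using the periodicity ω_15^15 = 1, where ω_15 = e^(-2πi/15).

Since ω_15^15 = 1, powers reduce modulo 15.
37 mod 15 = 7
So ω_15^37 = ω_15^7 = e^(-2πi·7/15)

ω_15^37 = ω_15^7 = -0.9781-0.2079i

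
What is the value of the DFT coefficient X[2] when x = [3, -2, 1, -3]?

X[2] = Σ(n=0 to 3) x[n] · ω_4^(2n) where ω_4 = e^(-2πi/4)
= (3)·ω_4^0 + (-2)·ω_4^2 + (1)·ω_4^4 + (-3)·ω_4^6

X[2] = 9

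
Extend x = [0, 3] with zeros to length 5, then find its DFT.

Original 2-point DFT: [3, -3]
Zero-padded 5-point DFT provides frequency interpolation.

DFT_5([x, 0, ...]) = [3, 0.9271-2.8532i, -2.4271-1.7634i, -2.4271+1.7634i, 0.9271+2.8532i]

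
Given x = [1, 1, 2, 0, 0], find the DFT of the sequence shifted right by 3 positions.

Time shift by 3: X_shifted[k] = ω_5^(3k) · X[k]
Shifted x = [2, 0, 0, 1, 1]

DFT(x[n-3]) = [4, 1.5000+1.5388i, 1.5000-0.3633i, 1.5000+0.3633i, 1.5000-1.5388i]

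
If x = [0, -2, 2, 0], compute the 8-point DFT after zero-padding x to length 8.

Original 4-point DFT: [0, -2+2i, 4, -2-2i]
Zero-padded 8-point DFT provides frequency interpolation.

DFT_8([x, 0, ...]) = [0, -1.4142-0.5858i, -2+2i, 1.4142+3.4142i, 4, 1.4142-3.4142i, -2-2i, -1.4142+0.5858i]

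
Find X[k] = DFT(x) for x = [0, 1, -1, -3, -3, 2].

X[k] = Σ(n=0 to 5) x[n] · ω_6^(nk)
where ω_6 = e^(-2πi/6)

Computing each X[k]:
X[0] = -4
X[1] = 6.5000-0.8660i
X[2] = -2.5000+2.5981i
X[3] = -4
X[4] = -2.5000-2.5981i
X[5] = 6.5000+0.8660i

X = [-4, 6.5000-0.8660i, -2.5000+2.5981i, -4, -2.5000-2.5981i, 6.5000+0.8660i]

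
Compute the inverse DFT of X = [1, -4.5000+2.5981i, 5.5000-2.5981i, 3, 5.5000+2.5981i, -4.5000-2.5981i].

x[n] = (1/6) Σ(k=0 to 5) X[k] · e^(2πikn/6)

Computing each x[n]:
x[0] = 1
x[1] = -2
x[2] = -1
x[3] = 3
x[4] = 2
x[5] = -2

x = [1, -2, -1, 3, 2, -2]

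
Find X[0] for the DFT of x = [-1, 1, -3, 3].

X[0] = Σ(n=0 to 3) x[n] · ω_4^0 = Σ x[n]
= (-1) + (1) + (-3) + (3)

X[0] = 0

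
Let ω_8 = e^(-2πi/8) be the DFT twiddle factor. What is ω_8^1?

ω_8^1 = e^(-2πi·1/8)
= cos(-2π·1/8) + i·sin(-2π·1/8)
= cos(-2π/8) + i·sin(-2π/8)

ω_8^1 = cos(-2π/8) + i·sin(-2π/8) = 0.7071-0.7071i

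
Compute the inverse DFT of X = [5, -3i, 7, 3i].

x[n] = (1/4) Σ(k=0 to 3) X[k] · e^(2πikn/4)

Computing each x[n]:
x[0] = 3
x[1] = 1
x[2] = 3
x[3] = -2

x = [3, 1, 3, -2]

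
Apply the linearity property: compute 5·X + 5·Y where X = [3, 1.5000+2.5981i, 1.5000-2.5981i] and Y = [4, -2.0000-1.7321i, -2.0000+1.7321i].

By linearity: DFT(5x + 5y) = 5·DFT(x) + 5·DFT(y)
= 5·[3, 1.5000+2.5981i, 1.5000-2.5981i] + 5·[4, -2.0000-1.7321i, -2.0000+1.7321i]

Computing element-wise:
Z[0] = 5·(3) + 5·(4) = 35
Z[1] = 5·(1.5000+2.5981i) + 5·(-2.0000-1.7321i) = -2.5000+4.3300i
Z[2] = 5·(1.5000-2.5981i) + 5·(-2.0000+1.7321i) = -2.5000-4.3300i

DFT(5x + 5y) = 5·X + 5·Y = [35, -2.5000+4.3300i, -2.5000-4.3300i]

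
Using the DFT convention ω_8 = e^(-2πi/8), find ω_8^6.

ω_8^6 = e^(-2πi·6/8)
= cos(-2π·6/8) + i·sin(-2π·6/8)
= cos(-12π/8) + i·sin(-12π/8)

ω_8^6 = cos(-12π/8) + i·sin(-12π/8) = 1i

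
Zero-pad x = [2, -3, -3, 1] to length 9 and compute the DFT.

Original 4-point DFT: [-3, 5+4i, 1, 5-4i]
Zero-padded 9-point DFT provides frequency interpolation.

DFT_9([x, 0, ...]) = [-3, -1.3191+4.0168i, 3.7981+4.8465i, 6, 2.0209-1.7683i, 2.0209+1.7683i, 6, 3.7981-4.8465i, -1.3191-4.0168i]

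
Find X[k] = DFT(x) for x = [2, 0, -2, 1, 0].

X[k] = Σ(n=0 to 4) x[n] · ω_5^(nk)
where ω_5 = e^(-2πi/5)

Computing each X[k]:
X[0] = 1
X[1] = 2.8090+1.7634i
X[2] = 1.6910-2.8532i
X[3] = 1.6910+2.8532i
X[4] = 2.8090-1.7634i

X = [1, 2.8090+1.7634i, 1.6910-2.8532i, 1.6910+2.8532i, 2.8090-1.7634i]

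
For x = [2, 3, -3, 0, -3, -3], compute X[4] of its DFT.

X[4] = Σ(n=0 to 5) x[n] · ω_6^(4n) where ω_6 = e^(-2πi/6)
= (2)·ω_6^0 + (3)·ω_6^4 + (-3)·ω_6^8 + (0)·ω_6^12 + (-3)·ω_6^16 + (-3)·ω_6^20

X[4] = 5.0000+5.1962i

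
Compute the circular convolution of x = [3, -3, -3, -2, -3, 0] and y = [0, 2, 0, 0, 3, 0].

(x ⊛ y)[n] = Σ(m=0 to 5) x[m] · y[(n-m) mod 6]

Computing each output sample:
(x ⊛ y)[0] = -9
(x ⊛ y)[1] = 0
(x ⊛ y)[2] = -15
(x ⊛ y)[3] = -6
(x ⊛ y)[4] = 5
(x ⊛ y)[5] = -15

x ⊛ y = [-9, 0, -15, -6, 5, -15]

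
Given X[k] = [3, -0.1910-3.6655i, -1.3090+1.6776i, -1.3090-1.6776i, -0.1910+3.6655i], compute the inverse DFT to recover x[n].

x[n] = (1/5) Σ(k=0 to 4) X[k] · e^(2πikn/5)

Computing each x[n]:
x[0] = 0
x[1] = 2
x[2] = 2
x[3] = -1
x[4] = 0

x = [0, 2, 2, -1, 0]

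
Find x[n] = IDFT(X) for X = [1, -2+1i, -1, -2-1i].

x[n] = (1/4) Σ(k=0 to 3) X[k] · e^(2πikn/4)

Computing each x[n]:
x[0] = -1
x[1] = 0
x[2] = 1
x[3] = 1

x = [-1, 0, 1, 1]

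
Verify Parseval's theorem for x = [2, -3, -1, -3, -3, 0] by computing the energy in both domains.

Time domain:
Σ|x[n]|² = |2|² + |-3|² + |-1|² + |-3|² + |-3|² + |0|² = 32.0000

Frequency domain:
(1/6)Σ|X[k]|² = (1/6)(|-8|² + |5.5000+0.8660i|² + |2.5000+4.3301i|² + |4|² + |2.5000-4.3301i|² + |5.5000-0.8660i|²) = (1/6)·192.0000 = 32.0000

Both sides agree, confirming Parseval's theorem.

Σ|x[n]|² = (1/N)Σ|X[k]|² = 32.0000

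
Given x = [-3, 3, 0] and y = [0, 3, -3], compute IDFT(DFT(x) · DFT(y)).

(x ⊛ y)[n] = Σ(m=0 to 2) x[m] · y[(n-m) mod 3]

Computing each output sample:
(x ⊛ y)[0] = -9
(x ⊛ y)[1] = -9
(x ⊛ y)[2] = 18

x ⊛ y = [-9, -9, 18]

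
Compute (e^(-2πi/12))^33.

Since ω_12^12 = 1, powers reduce modulo 12.
33 mod 12 = 9
So ω_12^33 = ω_12^9 = e^(-2πi·9/12)

ω_12^33 = ω_12^9 = 1i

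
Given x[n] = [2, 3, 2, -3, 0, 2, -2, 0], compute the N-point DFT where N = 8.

X[k] = Σ(n=0 to 7) x[n] · ω_8^(nk)
where ω_8 = e^(-2πi/8)

Computing each X[k]:
X[0] = 4
X[1] = 4.8284-2.5858i
X[2] = 2-8i
X[3] = -0.8284+5.4142i
X[4] = 0
X[5] = -0.8284-5.4142i
X[6] = 2+8i
X[7] = 4.8284+2.5858i

X = [4, 4.8284-2.5858i, 2-8i, -0.8284+5.4142i, 0, -0.8284-5.4142i, 2+8i, 4.8284+2.5858i]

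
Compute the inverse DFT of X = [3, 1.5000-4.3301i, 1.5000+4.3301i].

x[n] = (1/3) Σ(k=0 to 2) X[k] · e^(2πikn/3)

Computing each x[n]:
x[0] = 2
x[1] = 3
x[2] = -2

x = [2, 3, -2]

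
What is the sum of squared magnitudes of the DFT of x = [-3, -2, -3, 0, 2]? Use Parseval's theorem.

Parseval: Σ|x[n]|² = (1/N)Σ|X[k]|², so Σ|X[k]|² = N·Σ|x[n]|² = 5·26.0000

Σ|X[k]|² = N·Σ|x[n]|² = 5·26.0000 = 130.0000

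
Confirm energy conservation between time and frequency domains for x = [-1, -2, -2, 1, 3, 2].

Time domain:
Σ|x[n]|² = |-1|² + |-2|² + |-2|² + |1|² + |3|² + |2|² = 23.0000

Frequency domain:
(1/6)Σ|X[k]|² = (1/6)(|1|² + |-2.5000+7.7942i|² + |-0.5000-0.8660i|² + |-1|² + |-0.5000+0.8660i|² + |-2.5000-7.7942i|²) = (1/6)·138.0000 = 23.0000

Both sides agree, confirming Parseval's theorem.

Σ|x[n]|² = (1/N)Σ|X[k]|² = 23.0000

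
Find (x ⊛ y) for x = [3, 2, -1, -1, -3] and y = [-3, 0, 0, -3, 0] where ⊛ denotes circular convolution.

(x ⊛ y)[n] = Σ(m=0 to 4) x[m] · y[(n-m) mod 5]

Computing each output sample:
(x ⊛ y)[0] = -6
(x ⊛ y)[1] = -3
(x ⊛ y)[2] = 12
(x ⊛ y)[3] = -6
(x ⊛ y)[4] = 3

x ⊛ y = [-6, -3, 12, -6, 3]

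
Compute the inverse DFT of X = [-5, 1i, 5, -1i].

x[n] = (1/4) Σ(k=0 to 3) X[k] · e^(2πikn/4)

Computing each x[n]:
x[0] = 0
x[1] = -3
x[2] = 0
x[3] = -2

x = [0, -3, 0, -2]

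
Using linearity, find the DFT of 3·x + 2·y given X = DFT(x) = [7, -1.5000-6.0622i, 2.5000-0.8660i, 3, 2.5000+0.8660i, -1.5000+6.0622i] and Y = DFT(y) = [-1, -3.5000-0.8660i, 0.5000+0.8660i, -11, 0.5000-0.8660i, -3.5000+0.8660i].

By linearity: DFT(3x + 2y) = 3·DFT(x) + 2·DFT(y)
= 3·[7, -1.5000-6.0622i, 2.5000-0.8660i, 3, 2.5000+0.8660i, -1.5000+6.0622i] + 2·[-1, -3.5000-0.8660i, 0.5000+0.8660i, -11, 0.5000-0.8660i, -3.5000+0.8660i]

Computing element-wise:
Z[0] = 3·(7) + 2·(-1) = 19
Z[1] = 3·(-1.5000-6.0622i) + 2·(-3.5000-0.8660i) = -11.5000-19.9186i
Z[2] = 3·(2.5000-0.8660i) + 2·(0.5000+0.8660i) = 8.5000-0.8660i
Z[3] = 3·(3) + 2·(-11) = -13
Z[4] = 3·(2.5000+0.8660i) + 2·(0.5000-0.8660i) = 8.5000+0.8660i
Z[5] = 3·(-1.5000+6.0622i) + 2·(-3.5000+0.8660i) = -11.5000+19.9186i

DFT(3x + 2y) = 3·X + 2·Y = [19, -11.5000-19.9186i, 8.5000-0.8660i, -13, 8.5000+0.8660i, -11.5000+19.9186i]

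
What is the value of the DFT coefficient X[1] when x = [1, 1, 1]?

X[1] = Σ(n=0 to 2) x[n] · ω_3^(1n) where ω_3 = e^(-2πi/3)
= (1)·ω_3^0 + (1)·ω_3^1 + (1)·ω_3^2

X[1] = 0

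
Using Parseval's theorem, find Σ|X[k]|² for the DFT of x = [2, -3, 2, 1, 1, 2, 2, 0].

Parseval: Σ|x[n]|² = (1/N)Σ|X[k]|², so Σ|X[k]|² = N·Σ|x[n]|² = 8·27.0000

Σ|X[k]|² = N·Σ|x[n]|² = 8·27.0000 = 216.0000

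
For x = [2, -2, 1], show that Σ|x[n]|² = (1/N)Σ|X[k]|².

Time domain:
Σ|x[n]|² = |2|² + |-2|² + |1|² = 9.0000

Frequency domain:
(1/3)Σ|X[k]|² = (1/3)(|1|² + |2.5000+2.5981i|² + |2.5000-2.5981i|²) = (1/3)·27.0000 = 9.0000

Both sides agree, confirming Parseval's theorem.

Σ|x[n]|² = (1/N)Σ|X[k]|² = 9.0000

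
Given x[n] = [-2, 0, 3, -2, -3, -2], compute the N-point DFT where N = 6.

X[k] = Σ(n=0 to 5) x[n] · ω_6^(nk)
where ω_6 = e^(-2πi/6)

Computing each X[k]:
X[0] = -6
X[1] = -1.0000-6.9282i
X[2] = -3.0000+3.4641i
X[3] = 2
X[4] = -3.0000-3.4641i
X[5] = -1.0000+6.9282i

X = [-6, -1.0000-6.9282i, -3.0000+3.4641i, 2, -3.0000-3.4641i, -1.0000+6.9282i]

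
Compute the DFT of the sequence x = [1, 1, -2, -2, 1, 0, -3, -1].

X[k] = Σ(n=0 to 7) x[n] · ω_8^(nk)
where ω_8 = e^(-2πi/8)

Computing each X[k]:
X[0] = -5
X[1] = 1.4142-1.0000i
X[2] = 7-4i
X[3] = -1.4142+1.0000i
X[4] = -1
X[5] = -1.4142-1.0000i
X[6] = 7+4i
X[7] = 1.4142+1.0000i

X = [-5, 1.4142-1.0000i, 7-4i, -1.4142+1.0000i, -1, -1.4142-1.0000i, 7+4i, 1.4142+1.0000i]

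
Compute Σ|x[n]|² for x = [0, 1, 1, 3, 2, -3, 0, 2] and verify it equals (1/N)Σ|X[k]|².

Time domain:
Σ|x[n]|² = |0|² + |1|² + |1|² + |3|² + |2|² + |-3|² + |0|² + |2|² = 28.0000

Frequency domain:
(1/8)Σ|X[k]|² = (1/8)(|6|² + |0.1213-4.5355i|² + |1+7i|² + |-4.1213-2.5355i|² + |0|² + |-4.1213+2.5355i|² + |1-7i|² + |0.1213+4.5355i|²) = (1/8)·224.0000 = 28.0000

Both sides agree, confirming Parseval's theorem.

Σ|x[n]|² = (1/N)Σ|X[k]|² = 28.0000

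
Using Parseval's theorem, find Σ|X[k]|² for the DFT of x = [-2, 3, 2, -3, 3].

Parseval: Σ|x[n]|² = (1/N)Σ|X[k]|², so Σ|X[k]|² = N·Σ|x[n]|² = 5·35.0000

Σ|X[k]|² = N·Σ|x[n]|² = 5·35.0000 = 175.0000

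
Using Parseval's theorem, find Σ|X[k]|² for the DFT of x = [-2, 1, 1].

Parseval: Σ|x[n]|² = (1/N)Σ|X[k]|², so Σ|X[k]|² = N·Σ|x[n]|² = 3·6.0000

Σ|X[k]|² = N·Σ|x[n]|² = 3·6.0000 = 18.0000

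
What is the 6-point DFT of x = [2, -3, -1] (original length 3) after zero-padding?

Original 3-point DFT: [-2, 4.0000+1.7321i, 4.0000-1.7321i]
Zero-padded 6-point DFT provides frequency interpolation.

DFT_6([x, 0, ...]) = [-2, 1.0000+3.4641i, 4.0000+1.7321i, 4, 4.0000-1.7321i, 1.0000-3.4641i]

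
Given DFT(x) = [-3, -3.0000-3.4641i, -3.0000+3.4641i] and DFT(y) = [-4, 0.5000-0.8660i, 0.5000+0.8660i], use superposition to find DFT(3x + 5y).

By linearity: DFT(3x + 5y) = 3·DFT(x) + 5·DFT(y)
= 3·[-3, -3.0000-3.4641i, -3.0000+3.4641i] + 5·[-4, 0.5000-0.8660i, 0.5000+0.8660i]

Computing element-wise:
Z[0] = 3·(-3) + 5·(-4) = -29
Z[1] = 3·(-3.0000-3.4641i) + 5·(0.5000-0.8660i) = -6.5000-14.7223i
Z[2] = 3·(-3.0000+3.4641i) + 5·(0.5000+0.8660i) = -6.5000+14.7223i

DFT(3x + 5y) = 3·X + 5·Y = [-29, -6.5000-14.7223i, -6.5000+14.7223i]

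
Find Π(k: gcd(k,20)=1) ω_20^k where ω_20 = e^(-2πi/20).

The primitive 20th roots of unity are ω_20^k for k coprime to 20: k ∈ {1, 3, 7, 9, 11, 13, 17, 19}
Their product equals the constant term of the cyclotomic polynomial Φ_20(x) up to sign.
For n ≥ 3, the product of all primitive nth roots of unity is 1. (For n=1 it is 1; for n=2 it is -1.)

1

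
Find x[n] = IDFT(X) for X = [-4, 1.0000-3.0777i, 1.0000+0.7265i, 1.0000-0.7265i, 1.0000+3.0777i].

x[n] = (1/5) Σ(k=0 to 4) X[k] · e^(2πikn/5)

Computing each x[n]:
x[0] = 0
x[1] = 0
x[2] = 0
x[3] = -2
x[4] = -2

x = [0, 0, 0, -2, -2]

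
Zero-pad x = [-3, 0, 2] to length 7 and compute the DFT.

Original 3-point DFT: [-1, -4.0000+1.7321i, -4.0000-1.7321i]
Zero-padded 7-point DFT provides frequency interpolation.

DFT_7([x, 0, ...]) = [-1, -3.4450-1.9499i, -4.8019+0.8678i, -1.7530+1.5637i, -1.7530-1.5637i, -4.8019-0.8678i, -3.4450+1.9499i]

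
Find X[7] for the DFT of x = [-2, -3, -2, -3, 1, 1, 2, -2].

X[7] = Σ(n=0 to 7) x[n] · ω_8^(7n) where ω_8 = e^(-2πi/8)
= (-2)·ω_8^0 + (-3)·ω_8^7 + (-2)·ω_8^14 + (-3)·ω_8^21 + (1)·ω_8^28 + (1)·ω_8^35 + (2)·ω_8^42 + (-2)·ω_8^49

X[7] = -5.1213-7.5355i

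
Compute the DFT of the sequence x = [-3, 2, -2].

X[k] = Σ(n=0 to 2) x[n] · ω_3^(nk)
where ω_3 = e^(-2πi/3)

Computing each X[k]:
X[0] = -3
X[1] = -3.0000-3.4641i
X[2] = -3.0000+3.4641i

X = [-3, -3.0000-3.4641i, -3.0000+3.4641i]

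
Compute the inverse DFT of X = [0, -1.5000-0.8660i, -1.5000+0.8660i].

x[n] = (1/3) Σ(k=0 to 2) X[k] · e^(2πikn/3)

Computing each x[n]:
x[0] = -1
x[1] = 1
x[2] = 0

x = [-1, 1, 0]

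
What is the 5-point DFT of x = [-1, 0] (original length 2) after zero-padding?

Original 2-point DFT: [-1, -1]
Zero-padded 5-point DFT provides frequency interpolation.

DFT_5([x, 0, ...]) = [-1, -1, -1, -1, -1]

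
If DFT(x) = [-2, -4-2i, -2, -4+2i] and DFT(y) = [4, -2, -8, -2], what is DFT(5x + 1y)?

By linearity: DFT(5x + 1y) = 5·DFT(x) + 1·DFT(y)
= 5·[-2, -4-2i, -2, -4+2i] + 1·[4, -2, -8, -2]

Computing element-wise:
Z[0] = 5·(-2) + 1·(4) = -6
Z[1] = 5·(-4-2i) + 1·(-2) = -22-10i
Z[2] = 5·(-2) + 1·(-8) = -18
Z[3] = 5·(-4+2i) + 1·(-2) = -22+10i

DFT(5x + 1y) = 5·X + 1·Y = [-6, -22-10i, -18, -22+10i]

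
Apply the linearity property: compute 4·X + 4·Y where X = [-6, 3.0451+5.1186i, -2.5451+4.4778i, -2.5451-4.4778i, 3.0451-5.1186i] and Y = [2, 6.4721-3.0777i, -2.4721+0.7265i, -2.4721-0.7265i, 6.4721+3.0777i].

By linearity: DFT(4x + 4y) = 4·DFT(x) + 4·DFT(y)
= 4·[-6, 3.0451+5.1186i, -2.5451+4.4778i, -2.5451-4.4778i, 3.0451-5.1186i] + 4·[2, 6.4721-3.0777i, -2.4721+0.7265i, -2.4721-0.7265i, 6.4721+3.0777i]

Computing element-wise:
Z[0] = 4·(-6) + 4·(2) = -16
Z[1] = 4·(3.0451+5.1186i) + 4·(6.4721-3.0777i) = 38.0688+8.1636i
Z[2] = 4·(-2.5451+4.4778i) + 4·(-2.4721+0.7265i) = -20.0688+20.8172i
Z[3] = 4·(-2.5451-4.4778i) + 4·(-2.4721-0.7265i) = -20.0688-20.8172i
Z[4] = 4·(3.0451-5.1186i) + 4·(6.4721+3.0777i) = 38.0688-8.1636i

DFT(4x + 4y) = 4·X + 4·Y = [-16, 38.0688+8.1636i, -20.0688+20.8172i, -20.0688-20.8172i, 38.0688-8.1636i]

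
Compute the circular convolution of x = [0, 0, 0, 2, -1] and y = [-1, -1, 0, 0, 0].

(x ⊛ y)[n] = Σ(m=0 to 4) x[m] · y[(n-m) mod 5]

Computing each output sample:
(x ⊛ y)[0] = 1
(x ⊛ y)[1] = 0
(x ⊛ y)[2] = 0
(x ⊛ y)[3] = -2
(x ⊛ y)[4] = -1

x ⊛ y = [1, 0, 0, -2, -1]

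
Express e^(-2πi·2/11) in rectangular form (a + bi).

ω_11^2 = e^(-2πi·2/11)
= cos(-2π·2/11) + i·sin(-2π·2/11)
= cos(-4π/11) + i·sin(-4π/11)

ω_11^2 = cos(-4π/11) + i·sin(-4π/11) = 0.4154-0.9096i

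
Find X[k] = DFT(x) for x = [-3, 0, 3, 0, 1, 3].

X[k] = Σ(n=0 to 5) x[n] · ω_6^(nk)
where ω_6 = e^(-2πi/6)

Computing each X[k]:
X[0] = 4
X[1] = -3.5000+0.8660i
X[2] = -6.5000+4.3301i
X[3] = -2
X[4] = -6.5000-4.3301i
X[5] = -3.5000-0.8660i

X = [4, -3.5000+0.8660i, -6.5000+4.3301i, -2, -6.5000-4.3301i, -3.5000-0.8660i]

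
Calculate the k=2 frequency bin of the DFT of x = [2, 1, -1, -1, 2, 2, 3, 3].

X[2] = Σ(n=0 to 7) x[n] · ω_8^(2n) where ω_8 = e^(-2πi/8)
= (2)·ω_8^0 + (1)·ω_8^2 + (-1)·ω_8^4 + (-1)·ω_8^6 + (2)·ω_8^8 + (2)·ω_8^10 + (3)·ω_8^12 + (3)·ω_8^14

X[2] = 2-1i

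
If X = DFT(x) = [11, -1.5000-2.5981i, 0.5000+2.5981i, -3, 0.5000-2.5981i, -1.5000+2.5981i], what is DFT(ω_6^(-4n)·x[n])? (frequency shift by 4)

Modulation property: DFT(ω_6^(-4n)·x[n]) = X[(k-4) mod 6], so circularly shift X by 4 positions.

X[k-4] = [0.5000+2.5981i, -3, 0.5000-2.5981i, -1.5000+2.5981i, 11, -1.5000-2.5981i]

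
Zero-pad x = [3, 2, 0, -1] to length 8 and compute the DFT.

Original 4-point DFT: [4, 3-3i, 2, 3+3i]
Zero-padded 8-point DFT provides frequency interpolation.

DFT_8([x, 0, ...]) = [4, 5.1213-0.7071i, 3-3i, 0.8787-0.7071i, 2, 0.8787+0.7071i, 3+3i, 5.1213+0.7071i]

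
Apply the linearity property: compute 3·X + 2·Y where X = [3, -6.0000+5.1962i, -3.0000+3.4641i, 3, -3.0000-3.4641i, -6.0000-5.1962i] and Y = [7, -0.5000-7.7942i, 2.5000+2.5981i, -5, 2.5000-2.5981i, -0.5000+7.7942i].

By linearity: DFT(3x + 2y) = 3·DFT(x) + 2·DFT(y)
= 3·[3, -6.0000+5.1962i, -3.0000+3.4641i, 3, -3.0000-3.4641i, -6.0000-5.1962i] + 2·[7, -0.5000-7.7942i, 2.5000+2.5981i, -5, 2.5000-2.5981i, -0.5000+7.7942i]

Computing element-wise:
Z[0] = 3·(3) + 2·(7) = 23
Z[1] = 3·(-6.0000+5.1962i) + 2·(-0.5000-7.7942i) = -19.0000+0.0002i
Z[2] = 3·(-3.0000+3.4641i) + 2·(2.5000+2.5981i) = -4.0000+15.5885i
Z[3] = 3·(3) + 2·(-5) = -1
Z[4] = 3·(-3.0000-3.4641i) + 2·(2.5000-2.5981i) = -4.0000-15.5885i
Z[5] = 3·(-6.0000-5.1962i) + 2·(-0.5000+7.7942i) = -19.0000-0.0002i

DFT(3x + 2y) = 3·X + 2·Y = [23, -19.0000+0.0002i, -4.0000+15.5885i, -1, -4.0000-15.5885i, -19.0000-0.0002i]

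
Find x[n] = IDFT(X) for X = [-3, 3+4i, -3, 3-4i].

x[n] = (1/4) Σ(k=0 to 3) X[k] · e^(2πikn/4)

Computing each x[n]:
x[0] = 0
x[1] = -2
x[2] = -3
x[3] = 2

x = [0, -2, -3, 2]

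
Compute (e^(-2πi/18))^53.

Since ω_18^18 = 1, powers reduce modulo 18.
53 mod 18 = 17
So ω_18^53 = ω_18^17 = e^(-2πi·17/18)

ω_18^53 = ω_18^17 = 0.9397+0.3420i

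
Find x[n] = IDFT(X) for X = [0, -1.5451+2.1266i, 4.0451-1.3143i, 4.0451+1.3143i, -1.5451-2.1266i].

x[n] = (1/5) Σ(k=0 to 4) X[k] · e^(2πikn/5)

Computing each x[n]:
x[0] = 1
x[1] = -2
x[2] = 0
x[3] = 2
x[4] = -1

x = [1, -2, 0, 2, -1]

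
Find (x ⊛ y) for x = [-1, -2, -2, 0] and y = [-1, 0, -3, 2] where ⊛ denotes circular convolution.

(x ⊛ y)[n] = Σ(m=0 to 3) x[m] · y[(n-m) mod 4]

Computing each output sample:
(x ⊛ y)[0] = 3
(x ⊛ y)[1] = -2
(x ⊛ y)[2] = 5
(x ⊛ y)[3] = 4

x ⊛ y = [3, -2, 5, 4]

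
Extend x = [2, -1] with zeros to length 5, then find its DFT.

Original 2-point DFT: [1, 3]
Zero-padded 5-point DFT provides frequency interpolation.

DFT_5([x, 0, ...]) = [1, 1.6910+0.9511i, 2.8090+0.5878i, 2.8090-0.5878i, 1.6910-0.9511i]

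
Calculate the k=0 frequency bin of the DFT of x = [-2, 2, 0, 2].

X[0] = Σ(n=0 to 3) x[n] · ω_4^0 = Σ x[n]
= (-2) + (2) + (0) + (2)

X[0] = 2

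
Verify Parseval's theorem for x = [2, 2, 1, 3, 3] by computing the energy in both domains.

Time domain:
Σ|x[n]|² = |2|² + |2|² + |1|² + |3|² + |3|² = 27.0000

Frequency domain:
(1/5)Σ|X[k]|² = (1/5)(|11|² + |0.3090+2.1266i|² + |-0.8090-1.3143i|² + |-0.8090+1.3143i|² + |0.3090-2.1266i|²) = (1/5)·135.0000 = 27.0000

Both sides agree, confirming Parseval's theorem.

Σ|x[n]|² = (1/N)Σ|X[k]|² = 27.0000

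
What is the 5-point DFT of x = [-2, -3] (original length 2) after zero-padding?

Original 2-point DFT: [-5, 1]
Zero-padded 5-point DFT provides frequency interpolation.

DFT_5([x, 0, ...]) = [-5, -2.9271+2.8532i, 0.4271+1.7634i, 0.4271-1.7634i, -2.9271-2.8532i]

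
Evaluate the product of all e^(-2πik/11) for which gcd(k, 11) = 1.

The primitive 11th roots of unity are ω_11^k for k coprime to 11: k ∈ {1, 2, 3, 4, 5, 6, 7, 8, 9, 10}
Their product equals the constant term of the cyclotomic polynomial Φ_11(x) up to sign.
For n ≥ 3, the product of all primitive nth roots of unity is 1. (For n=1 it is 1; for n=2 it is -1.)

1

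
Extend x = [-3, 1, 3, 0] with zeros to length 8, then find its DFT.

Original 4-point DFT: [1, -6-1i, -1, -6+1i]
Zero-padded 8-point DFT provides frequency interpolation.

DFT_8([x, 0, ...]) = [1, -2.2929-3.7071i, -6-1i, -3.7071+2.2929i, -1, -3.7071-2.2929i, -6+1i, -2.2929+3.7071i]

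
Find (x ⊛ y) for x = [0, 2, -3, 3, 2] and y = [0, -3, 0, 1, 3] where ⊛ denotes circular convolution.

(x ⊛ y)[n] = Σ(m=0 to 4) x[m] · y[(n-m) mod 5]

Computing each output sample:
(x ⊛ y)[0] = -3
(x ⊛ y)[1] = -6
(x ⊛ y)[2] = 5
(x ⊛ y)[3] = 15
(x ⊛ y)[4] = -7

x ⊛ y = [-3, -6, 5, 15, -7]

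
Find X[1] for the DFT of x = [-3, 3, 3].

X[1] = Σ(n=0 to 2) x[n] · ω_3^(1n) where ω_3 = e^(-2πi/3)
= (-3)·ω_3^0 + (3)·ω_3^1 + (3)·ω_3^2

X[1] = -6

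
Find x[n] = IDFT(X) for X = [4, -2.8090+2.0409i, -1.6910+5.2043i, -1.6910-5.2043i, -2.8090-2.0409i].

x[n] = (1/5) Σ(k=0 to 4) X[k] · e^(2πikn/5)

Computing each x[n]:
x[0] = -1
x[1] = -1
x[2] = 3
x[3] = 0
x[4] = 3

x = [-1, -1, 3, 0, 3]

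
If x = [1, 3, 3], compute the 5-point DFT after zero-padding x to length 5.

Original 3-point DFT: [7, -2, -2]
Zero-padded 5-point DFT provides frequency interpolation.

DFT_5([x, 0, ...]) = [7, -0.5000-4.6165i, -0.5000+1.0898i, -0.5000-1.0898i, -0.5000+4.6165i]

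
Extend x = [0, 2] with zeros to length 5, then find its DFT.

Original 2-point DFT: [2, -2]
Zero-padded 5-point DFT provides frequency interpolation.

DFT_5([x, 0, ...]) = [2, 0.6180-1.9021i, -1.6180-1.1756i, -1.6180+1.1756i, 0.6180+1.9021i]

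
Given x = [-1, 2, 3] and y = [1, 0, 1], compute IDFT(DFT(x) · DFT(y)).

(x ⊛ y)[n] = Σ(m=0 to 2) x[m] · y[(n-m) mod 3]

Computing each output sample:
(x ⊛ y)[0] = 1
(x ⊛ y)[1] = 5
(x ⊛ y)[2] = 2

x ⊛ y = [1, 5, 2]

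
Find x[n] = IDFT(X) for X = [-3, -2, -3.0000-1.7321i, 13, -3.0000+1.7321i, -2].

x[n] = (1/6) Σ(k=0 to 5) X[k] · e^(2πikn/6)

Computing each x[n]:
x[0] = 0
x[1] = -2
x[2] = 2
x[3] = -3
x[4] = 3
x[5] = -3

x = [0, -2, 2, -3, 3, -3]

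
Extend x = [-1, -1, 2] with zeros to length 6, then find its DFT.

Original 3-point DFT: [0, -1.5000+2.5981i, -1.5000-2.5981i]
Zero-padded 6-point DFT provides frequency interpolation.

DFT_6([x, 0, ...]) = [0, -2.5000-0.8660i, -1.5000+2.5981i, 2, -1.5000-2.5981i, -2.5000+0.8660i]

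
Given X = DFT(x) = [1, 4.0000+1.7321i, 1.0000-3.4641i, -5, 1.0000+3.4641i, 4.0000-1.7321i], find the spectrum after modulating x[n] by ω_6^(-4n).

Modulation property: DFT(ω_6^(-4n)·x[n]) = X[(k-4) mod 6], so circularly shift X by 4 positions.

X[k-4] = [1.0000-3.4641i, -5, 1.0000+3.4641i, 4.0000-1.7321i, 1, 4.0000+1.7321i]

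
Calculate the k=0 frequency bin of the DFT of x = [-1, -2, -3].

X[0] = Σ(n=0 to 2) x[n] · ω_3^0 = Σ x[n]
= (-1) + (-2) + (-3)

X[0] = -6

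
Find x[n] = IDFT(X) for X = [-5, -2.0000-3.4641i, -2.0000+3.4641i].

x[n] = (1/3) Σ(k=0 to 2) X[k] · e^(2πikn/3)

Computing each x[n]:
x[0] = -3
x[1] = 1
x[2] = -3

x = [-3, 1, -3]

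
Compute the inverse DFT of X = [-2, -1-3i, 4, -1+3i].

x[n] = (1/4) Σ(k=0 to 3) X[k] · e^(2πikn/4)

Computing each x[n]:
x[0] = 0
x[1] = 0
x[2] = 1
x[3] = -3

x = [0, 0, 1, -3]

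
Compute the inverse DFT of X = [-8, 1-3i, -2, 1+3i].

x[n] = (1/4) Σ(k=0 to 3) X[k] · e^(2πikn/4)

Computing each x[n]:
x[0] = -2
x[1] = 0
x[2] = -3
x[3] = -3

x = [-2, 0, -3, -3]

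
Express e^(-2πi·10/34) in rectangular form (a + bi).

ω_34^10 = e^(-2πi·10/34)
= cos(-2π·10/34) + i·sin(-2π·10/34)
= cos(-20π/34) + i·sin(-20π/34)

ω_34^10 = cos(-20π/34) + i·sin(-20π/34) = -0.2737-0.9618i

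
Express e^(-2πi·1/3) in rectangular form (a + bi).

ω_3^1 = e^(-2πi·1/3)
= cos(-2π·1/3) + i·sin(-2π·1/3)
= cos(-2π/3) + i·sin(-2π/3)

ω_3^1 = cos(-2π/3) + i·sin(-2π/3) = -0.5000-0.8660i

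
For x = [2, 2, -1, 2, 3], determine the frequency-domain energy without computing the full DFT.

Parseval: Σ|x[n]|² = (1/N)Σ|X[k]|², so Σ|X[k]|² = N·Σ|x[n]|² = 5·22.0000

Σ|X[k]|² = N·Σ|x[n]|² = 5·22.0000 = 110.0000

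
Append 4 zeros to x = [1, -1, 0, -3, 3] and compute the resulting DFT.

Original 5-point DFT: [0, 4.0451+2.0409i, -1.5451+5.2043i, -1.5451-5.2043i, 4.0451-2.0409i]
Zero-padded 9-point DFT provides frequency interpolation.

DFT_9([x, 0, ...]) = [0, -1.0851+2.2148i, 4.6245+0.3151i, -3.0000-1.7321i, 3.9606+5.8945i, 3.9606-5.8945i, -3.0000+1.7321i, 4.6245-0.3151i, -1.0851-2.2148i]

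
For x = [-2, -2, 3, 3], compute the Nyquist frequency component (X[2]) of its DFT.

X[2] = Σ(n=0 to 3) x[n] · ω_4^(2n) where ω_4 = e^(-2πi/4)
= (-2)·ω_4^0 + (-2)·ω_4^2 + (3)·ω_4^4 + (3)·ω_4^6

X[2] = 0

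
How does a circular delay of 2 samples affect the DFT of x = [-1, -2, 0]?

Time shift by 2: X_shifted[k] = ω_3^(2k) · X[k]
Shifted x = [-2, 0, -1]

DFT(x[n-2]) = [-3, -1.5000-0.8660i, -1.5000+0.8660i]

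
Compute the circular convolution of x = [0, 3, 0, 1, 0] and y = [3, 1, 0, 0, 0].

(x ⊛ y)[n] = Σ(m=0 to 4) x[m] · y[(n-m) mod 5]

Computing each output sample:
(x ⊛ y)[0] = 0
(x ⊛ y)[1] = 9
(x ⊛ y)[2] = 3
(x ⊛ y)[3] = 3
(x ⊛ y)[4] = 1

x ⊛ y = [0, 9, 3, 3, 1]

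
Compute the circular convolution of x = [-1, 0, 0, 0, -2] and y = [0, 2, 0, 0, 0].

(x ⊛ y)[n] = Σ(m=0 to 4) x[m] · y[(n-m) mod 5]

Computing each output sample:
(x ⊛ y)[0] = -4
(x ⊛ y)[1] = -2
(x ⊛ y)[2] = 0
(x ⊛ y)[3] = 0
(x ⊛ y)[4] = 0

x ⊛ y = [-4, -2, 0, 0, 0]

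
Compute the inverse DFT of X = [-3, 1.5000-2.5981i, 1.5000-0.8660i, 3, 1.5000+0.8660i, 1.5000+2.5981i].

x[n] = (1/6) Σ(k=0 to 5) X[k] · e^(2πikn/6)

Computing each x[n]:
x[0] = 1
x[1] = 0
x[2] = 0
x[3] = -1
x[4] = -1
x[5] = -2

x = [1, 0, 0, -1, -1, -2]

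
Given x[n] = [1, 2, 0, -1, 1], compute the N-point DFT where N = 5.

X[k] = Σ(n=0 to 4) x[n] · ω_5^(nk)
where ω_5 = e^(-2πi/5)

Computing each X[k]:
X[0] = 3
X[1] = 2.7361-1.5388i
X[2] = -1.7361+0.3633i
X[3] = -1.7361-0.3633i
X[4] = 2.7361+1.5388i

X = [3, 2.7361-1.5388i, -1.7361+0.3633i, -1.7361-0.3633i, 2.7361+1.5388i]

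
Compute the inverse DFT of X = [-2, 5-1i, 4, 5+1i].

x[n] = (1/4) Σ(k=0 to 3) X[k] · e^(2πikn/4)

Computing each x[n]:
x[0] = 3
x[1] = -1
x[2] = -2
x[3] = -2

x = [3, -1, -2, -2]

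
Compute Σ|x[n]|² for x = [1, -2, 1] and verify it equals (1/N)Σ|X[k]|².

Time domain:
Σ|x[n]|² = |1|² + |-2|² + |1|² = 6.0000

Frequency domain:
(1/3)Σ|X[k]|² = (1/3)(|0|² + |1.5000+2.5981i|² + |1.5000-2.5981i|²) = (1/3)·18.0000 = 6.0000

Both sides agree, confirming Parseval's theorem.

Σ|x[n]|² = (1/N)Σ|X[k]|² = 6.0000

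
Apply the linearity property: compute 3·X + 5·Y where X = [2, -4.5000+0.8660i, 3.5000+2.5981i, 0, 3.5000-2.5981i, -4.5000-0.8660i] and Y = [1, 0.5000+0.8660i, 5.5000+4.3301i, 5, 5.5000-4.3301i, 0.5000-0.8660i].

By linearity: DFT(3x + 5y) = 3·DFT(x) + 5·DFT(y)
= 3·[2, -4.5000+0.8660i, 3.5000+2.5981i, 0, 3.5000-2.5981i, -4.5000-0.8660i] + 5·[1, 0.5000+0.8660i, 5.5000+4.3301i, 5, 5.5000-4.3301i, 0.5000-0.8660i]

Computing element-wise:
Z[0] = 3·(2) + 5·(1) = 11
Z[1] = 3·(-4.5000+0.8660i) + 5·(0.5000+0.8660i) = -11.0000+6.9280i
Z[2] = 3·(3.5000+2.5981i) + 5·(5.5000+4.3301i) = 38.0000+29.4448i
Z[3] = 3·(0) + 5·(5) = 25
Z[4] = 3·(3.5000-2.5981i) + 5·(5.5000-4.3301i) = 38.0000-29.4448i
Z[5] = 3·(-4.5000-0.8660i) + 5·(0.5000-0.8660i) = -11.0000-6.9280i

DFT(3x + 5y) = 3·X + 5·Y = [11, -11.0000+6.9280i, 38.0000+29.4448i, 25, 38.0000-29.4448i, -11.0000-6.9280i]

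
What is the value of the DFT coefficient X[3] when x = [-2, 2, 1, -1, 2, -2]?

X[3] = Σ(n=0 to 5) x[n] · ω_6^(3n) where ω_6 = e^(-2πi/6)
= (-2)·ω_6^0 + (2)·ω_6^3 + (1)·ω_6^6 + (-1)·ω_6^9 + (2)·ω_6^12 + (-2)·ω_6^15

X[3] = 2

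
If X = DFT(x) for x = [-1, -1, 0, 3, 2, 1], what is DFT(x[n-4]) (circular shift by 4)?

Time shift by 4: X_shifted[k] = ω_6^(4k) · X[k]
Shifted x = [0, 3, 2, 1, -1, -1]

DFT(x[n-4]) = [4, -0.5000-6.0622i, -0.5000-0.8660i, -2, -0.5000+0.8660i, -0.5000+6.0622i]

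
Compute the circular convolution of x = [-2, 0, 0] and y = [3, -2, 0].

(x ⊛ y)[n] = Σ(m=0 to 2) x[m] · y[(n-m) mod 3]

Computing each output sample:
(x ⊛ y)[0] = -6
(x ⊛ y)[1] = 4
(x ⊛ y)[2] = 0

x ⊛ y = [-6, 4, 0]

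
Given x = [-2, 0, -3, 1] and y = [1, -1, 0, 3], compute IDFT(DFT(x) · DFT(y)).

(x ⊛ y)[n] = Σ(m=0 to 3) x[m] · y[(n-m) mod 4]

Computing each output sample:
(x ⊛ y)[0] = -3
(x ⊛ y)[1] = -7
(x ⊛ y)[2] = 0
(x ⊛ y)[3] = -2

x ⊛ y = [-3, -7, 0, -2]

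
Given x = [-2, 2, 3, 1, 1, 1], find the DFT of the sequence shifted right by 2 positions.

Time shift by 2: X_shifted[k] = ω_6^(2k) · X[k]
Shifted x = [1, 1, -2, 2, 3, 1]

DFT(x[n-2]) = [6, -0.5000+4.3301i, 1.5000-4.3301i, -2, 1.5000+4.3301i, -0.5000-4.3301i]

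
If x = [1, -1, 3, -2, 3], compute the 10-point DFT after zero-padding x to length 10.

Original 5-point DFT: [4, 0.8090+0.8653i, -0.3090+7.1064i, -0.3090-7.1064i, 0.8090-0.8653i]
Zero-padded 10-point DFT provides frequency interpolation.

DFT_10([x, 0, ...]) = [4, -0.6910-2.1266i, 0.8090+0.8653i, -1.8090-1.3143i, -0.3090+7.1064i, 10, -0.3090-7.1064i, -1.8090+1.3143i, 0.8090-0.8653i, -0.6910+2.1266i]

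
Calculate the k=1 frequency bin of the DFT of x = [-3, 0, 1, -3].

X[1] = Σ(n=0 to 3) x[n] · ω_4^(1n) where ω_4 = e^(-2πi/4)
= (-3)·ω_4^0 + (0)·ω_4^1 + (1)·ω_4^2 + (-3)·ω_4^3

X[1] = -4-3i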